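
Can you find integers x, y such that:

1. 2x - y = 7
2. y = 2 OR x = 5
Yes

Take x = 5, y = 3. Substituting into each constraint:
  (1) 2(5) + (-3) = 7 ✓
  (2) x = 5, target 5 ✓ (second branch holds)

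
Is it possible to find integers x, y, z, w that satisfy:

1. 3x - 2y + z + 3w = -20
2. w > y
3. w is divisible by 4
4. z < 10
Yes

Take x = -8, y = -1, z = 2, w = 0. Substituting into each constraint:
  (1) 3(-8) - 2(-1) + 2 + 3(0) = -20 ✓
  (2) 0 > -1 ✓
  (3) 0 = 4 × 0, remainder 0 ✓
  (4) 2 < 10 ✓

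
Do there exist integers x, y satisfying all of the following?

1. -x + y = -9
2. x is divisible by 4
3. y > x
No

A contradictory subset is {-x + y = -9, y > x}. No integer assignment can satisfy these jointly:

  - -x + y = -9: is a linear equation tying the variables together
  - y > x: bounds one variable relative to another variable

From the equation, x − y = 9, i.e. y − x = -9; but y > x requires y − x ≥ 1. Contradiction.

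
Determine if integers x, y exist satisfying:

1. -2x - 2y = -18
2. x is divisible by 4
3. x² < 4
Yes

Take x = 0, y = 9. Substituting into each constraint:
  (1) -2(0) - 2(9) = -18 ✓
  (2) 0 = 4 × 0, remainder 0 ✓
  (3) x² = (0)² = 0, and 0 < 4 ✓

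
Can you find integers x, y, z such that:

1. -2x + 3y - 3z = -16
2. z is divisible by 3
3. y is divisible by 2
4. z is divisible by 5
Yes

Take x = 8, y = 0, z = 0. Substituting into each constraint:
  (1) -2(8) + 3(0) - 3(0) = -16 ✓
  (2) 0 = 3 × 0, remainder 0 ✓
  (3) 0 = 2 × 0, remainder 0 ✓
  (4) 0 = 5 × 0, remainder 0 ✓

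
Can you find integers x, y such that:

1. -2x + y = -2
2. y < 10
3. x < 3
Yes

Take x = 1, y = 0. Substituting into each constraint:
  (1) -2(1) + 0 = -2 ✓
  (2) 0 < 10 ✓
  (3) 1 < 3 ✓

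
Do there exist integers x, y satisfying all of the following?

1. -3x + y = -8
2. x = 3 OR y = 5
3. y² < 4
Yes

Take x = 3, y = 1. Substituting into each constraint:
  (1) -3(3) + 1 = -8 ✓
  (2) x = 3, target 3 ✓ (first branch holds)
  (3) y² = (1)² = 1, and 1 < 4 ✓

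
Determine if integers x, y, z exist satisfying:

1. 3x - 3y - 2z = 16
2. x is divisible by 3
Yes

Take x = 0, y = -6, z = 1. Substituting into each constraint:
  (1) 3(0) - 3(-6) - 2(1) = 16 ✓
  (2) 0 = 3 × 0, remainder 0 ✓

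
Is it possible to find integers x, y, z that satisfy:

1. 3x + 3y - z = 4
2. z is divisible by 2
Yes

Take x = 0, y = 2, z = 2. Substituting into each constraint:
  (1) 3(0) + 3(2) + (-2) = 4 ✓
  (2) 2 = 2 × 1, remainder 0 ✓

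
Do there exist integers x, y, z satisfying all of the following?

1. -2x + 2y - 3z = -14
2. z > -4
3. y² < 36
Yes

Take x = 0, y = 2, z = 6. Substituting into each constraint:
  (1) -2(0) + 2(2) - 3(6) = -14 ✓
  (2) 6 > -4 ✓
  (3) y² = (2)² = 4, and 4 < 36 ✓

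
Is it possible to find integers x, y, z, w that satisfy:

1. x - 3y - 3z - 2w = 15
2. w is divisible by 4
Yes

Take x = 15, y = 0, z = 0, w = 0. Substituting into each constraint:
  (1) 15 - 3(0) - 3(0) - 2(0) = 15 ✓
  (2) 0 = 4 × 0, remainder 0 ✓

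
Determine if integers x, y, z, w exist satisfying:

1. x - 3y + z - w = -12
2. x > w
Yes

Take x = 1, y = 0, z = -13, w = 0. Substituting into each constraint:
  (1) 1 - 3(0) + (-13) + 0 = -12 ✓
  (2) 1 > 0 ✓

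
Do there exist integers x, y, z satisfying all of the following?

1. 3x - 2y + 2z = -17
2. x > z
Yes

Take x = 1, y = 10, z = 0. Substituting into each constraint:
  (1) 3(1) - 2(10) + 2(0) = -17 ✓
  (2) 1 > 0 ✓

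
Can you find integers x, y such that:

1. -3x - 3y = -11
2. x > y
No

Even the single constraint (-3x - 3y = -11) is infeasible over the integers.

  - -3x - 3y = -11: every term on the left is divisible by 3, so the LHS ≡ 0 (mod 3), but the RHS -11 is not — no integer solution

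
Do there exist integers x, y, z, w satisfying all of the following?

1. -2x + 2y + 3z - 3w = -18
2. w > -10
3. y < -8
Yes

Take x = 0, y = -9, z = 0, w = 0. Substituting into each constraint:
  (1) -2(0) + 2(-9) + 3(0) - 3(0) = -18 ✓
  (2) 0 > -10 ✓
  (3) -9 < -8 ✓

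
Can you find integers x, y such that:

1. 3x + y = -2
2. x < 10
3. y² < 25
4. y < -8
No

A contradictory subset is {y² < 25, y < -8}. No integer assignment can satisfy these jointly:

  - y² < 25: restricts y to |y| ≤ 4
  - y < -8: bounds one variable relative to a constant

Direct contradiction: the bounds on y require y ≥ -4 and y ≤ -9 simultaneously, which is empty.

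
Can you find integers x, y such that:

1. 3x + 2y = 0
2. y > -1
Yes

Take x = 0, y = 0. Substituting into each constraint:
  (1) 3(0) + 2(0) = 0 ✓
  (2) 0 > -1 ✓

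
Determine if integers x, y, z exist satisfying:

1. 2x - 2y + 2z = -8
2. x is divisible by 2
Yes

Take x = 0, y = 4, z = 0. Substituting into each constraint:
  (1) 2(0) - 2(4) + 2(0) = -8 ✓
  (2) 0 = 2 × 0, remainder 0 ✓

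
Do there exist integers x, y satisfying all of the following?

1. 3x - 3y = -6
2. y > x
Yes

Take x = -2, y = 0. Substituting into each constraint:
  (1) 3(-2) - 3(0) = -6 ✓
  (2) 0 > -2 ✓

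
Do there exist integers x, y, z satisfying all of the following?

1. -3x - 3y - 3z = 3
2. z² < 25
Yes

Take x = 0, y = 0, z = -1. Substituting into each constraint:
  (1) -3(0) - 3(0) - 3(-1) = 3 ✓
  (2) z² = (-1)² = 1, and 1 < 25 ✓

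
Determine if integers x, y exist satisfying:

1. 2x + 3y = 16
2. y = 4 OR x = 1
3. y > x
Yes

Take x = 2, y = 4. Substituting into each constraint:
  (1) 2(2) + 3(4) = 16 ✓
  (2) y = 4, target 4 ✓ (first branch holds)
  (3) 4 > 2 ✓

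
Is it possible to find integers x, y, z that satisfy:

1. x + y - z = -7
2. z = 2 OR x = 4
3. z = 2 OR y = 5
Yes

Take x = -5, y = 0, z = 2. Substituting into each constraint:
  (1) (-5) + 0 + (-2) = -7 ✓
  (2) z = 2, target 2 ✓ (first branch holds)
  (3) z = 2, target 2 ✓ (first branch holds)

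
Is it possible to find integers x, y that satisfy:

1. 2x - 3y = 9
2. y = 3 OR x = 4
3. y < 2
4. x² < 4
No

A contradictory subset is {y = 3 OR x = 4, y < 2, x² < 4}. No integer assignment can satisfy these jointly:

  - y = 3 OR x = 4: forces a choice: either y = 3 or x = 4
  - y < 2: bounds one variable relative to a constant
  - x² < 4: restricts x to |x| ≤ 1

Split on the disjunction (y = 3 OR x = 4):
  • If y = 3: this contradicts the bound y ≤ 1.
  • If x = 4: this contradicts x² < 4, which requires |x| ≤ 1.
Both branches are infeasible, so the system has no integer solution.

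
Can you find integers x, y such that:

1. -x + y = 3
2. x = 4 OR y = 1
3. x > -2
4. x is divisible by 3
No

The full constraint system is jointly infeasible over the integers. Each constraint and what it forces:

  - -x + y = 3: is a linear equation tying the variables together
  - x = 4 OR y = 1: forces a choice: either x = 4 or y = 1
  - x > -2: bounds one variable relative to a constant
  - x is divisible by 3: restricts x to multiples of 3

Split on the disjunction (x = 4 OR y = 1):
  • If x = 4: this contradicts the divisibility constraint — 4 is not a multiple of 3.
  • If y = 1: with y = 1, writing x = 3x', every remaining term of the linear equation is divisible by 3, so the left side is ≡ 0 (mod 3); but the right side 2 ≡ 2 (mod 3). No integers can satisfy it.
Both branches are infeasible, so the system has no integer solution.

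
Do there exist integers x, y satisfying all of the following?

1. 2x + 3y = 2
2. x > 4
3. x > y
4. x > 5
Yes

Take x = 7, y = -4. Substituting into each constraint:
  (1) 2(7) + 3(-4) = 2 ✓
  (2) 7 > 4 ✓
  (3) 7 > -4 ✓
  (4) 7 > 5 ✓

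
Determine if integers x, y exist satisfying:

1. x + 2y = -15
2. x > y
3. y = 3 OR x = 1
Yes

Take x = 1, y = -8. Substituting into each constraint:
  (1) 1 + 2(-8) = -15 ✓
  (2) 1 > -8 ✓
  (3) x = 1, target 1 ✓ (second branch holds)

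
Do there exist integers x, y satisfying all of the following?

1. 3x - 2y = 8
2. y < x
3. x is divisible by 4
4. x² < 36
Yes

Take x = 0, y = -4. Substituting into each constraint:
  (1) 3(0) - 2(-4) = 8 ✓
  (2) -4 < 0 ✓
  (3) 0 = 4 × 0, remainder 0 ✓
  (4) x² = (0)² = 0, and 0 < 36 ✓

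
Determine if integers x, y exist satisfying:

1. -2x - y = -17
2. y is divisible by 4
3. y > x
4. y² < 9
No

A contradictory subset is {-2x - y = -17, y is divisible by 4}. No integer assignment can satisfy these jointly:

  - -2x - y = -17: is a linear equation tying the variables together
  - y is divisible by 4: restricts y to multiples of 4

Modular obstruction: writing y = 4y', every remaining term of the linear equation is divisible by 2, so the left side is ≡ 0 (mod 2); but the right side -17 ≡ 1 (mod 2). No integers can satisfy it.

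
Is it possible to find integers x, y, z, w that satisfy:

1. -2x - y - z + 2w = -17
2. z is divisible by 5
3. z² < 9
Yes

Take x = 0, y = 1, z = 0, w = -8. Substituting into each constraint:
  (1) -2(0) + (-1) + 0 + 2(-8) = -17 ✓
  (2) 0 = 5 × 0, remainder 0 ✓
  (3) z² = (0)² = 0, and 0 < 9 ✓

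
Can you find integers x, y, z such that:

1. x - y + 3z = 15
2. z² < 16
Yes

Take x = 15, y = 0, z = 0. Substituting into each constraint:
  (1) 15 + 0 + 3(0) = 15 ✓
  (2) z² = (0)² = 0, and 0 < 16 ✓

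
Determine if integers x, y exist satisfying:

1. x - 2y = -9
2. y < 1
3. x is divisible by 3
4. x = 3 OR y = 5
No

A contradictory subset is {x - 2y = -9, y < 1, x = 3 OR y = 5}. No integer assignment can satisfy these jointly:

  - x - 2y = -9: is a linear equation tying the variables together
  - y < 1: bounds one variable relative to a constant
  - x = 3 OR y = 5: forces a choice: either x = 3 or y = 5

Split on the disjunction (x = 3 OR y = 5):
  • If x = 3: the equation forces y = 6, which contradicts the bound y ≤ 0.
  • If y = 5: this contradicts the bound y ≤ 0.
Both branches are infeasible, so the system has no integer solution.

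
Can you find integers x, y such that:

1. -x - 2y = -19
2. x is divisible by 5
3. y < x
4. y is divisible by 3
Yes

Take x = 25, y = -3. Substituting into each constraint:
  (1) (-25) - 2(-3) = -19 ✓
  (2) 25 = 5 × 5, remainder 0 ✓
  (3) -3 < 25 ✓
  (4) -3 = 3 × -1, remainder 0 ✓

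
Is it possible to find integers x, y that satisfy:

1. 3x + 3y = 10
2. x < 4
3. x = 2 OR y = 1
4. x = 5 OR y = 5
No

Even the single constraint (3x + 3y = 10) is infeasible over the integers.

  - 3x + 3y = 10: every term on the left is divisible by 3, so the LHS ≡ 0 (mod 3), but the RHS 10 is not — no integer solution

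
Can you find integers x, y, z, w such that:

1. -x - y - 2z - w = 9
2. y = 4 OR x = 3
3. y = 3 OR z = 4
Yes

Take x = 3, y = 3, z = -8, w = 1. Substituting into each constraint:
  (1) (-3) + (-3) - 2(-8) + (-1) = 9 ✓
  (2) x = 3, target 3 ✓ (second branch holds)
  (3) y = 3, target 3 ✓ (first branch holds)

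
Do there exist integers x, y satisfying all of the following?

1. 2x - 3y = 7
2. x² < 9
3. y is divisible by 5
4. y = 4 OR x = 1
No

A contradictory subset is {2x - 3y = 7, y = 4 OR x = 1}. No integer assignment can satisfy these jointly:

  - 2x - 3y = 7: is a linear equation tying the variables together
  - y = 4 OR x = 1: forces a choice: either y = 4 or x = 1

Split on the disjunction (y = 4 OR x = 1):
  • If y = 4: with y = 4, every remaining term of the linear equation is divisible by 2, so the left side is ≡ 0 (mod 2); but the right side 19 ≡ 1 (mod 2). No integers can satisfy it.
  • If x = 1: with x = 1, every remaining term of the linear equation is divisible by 3, so the left side is ≡ 0 (mod 3); but the right side 5 ≡ 2 (mod 3). No integers can satisfy it.
Both branches are infeasible, so the system has no integer solution.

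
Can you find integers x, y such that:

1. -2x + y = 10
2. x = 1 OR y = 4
Yes

Take x = -3, y = 4. Substituting into each constraint:
  (1) -2(-3) + 4 = 10 ✓
  (2) y = 4, target 4 ✓ (second branch holds)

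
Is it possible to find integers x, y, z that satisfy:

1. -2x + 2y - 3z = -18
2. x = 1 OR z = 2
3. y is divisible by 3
Yes

Take x = 3, y = -3, z = 2. Substituting into each constraint:
  (1) -2(3) + 2(-3) - 3(2) = -18 ✓
  (2) z = 2, target 2 ✓ (second branch holds)
  (3) -3 = 3 × -1, remainder 0 ✓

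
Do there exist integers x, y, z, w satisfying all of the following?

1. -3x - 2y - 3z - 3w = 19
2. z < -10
Yes

Take x = 0, y = 1, z = -11, w = 4. Substituting into each constraint:
  (1) -3(0) - 2(1) - 3(-11) - 3(4) = 19 ✓
  (2) -11 < -10 ✓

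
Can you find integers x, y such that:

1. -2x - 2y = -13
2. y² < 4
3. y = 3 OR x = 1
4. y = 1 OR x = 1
No

Even the single constraint (-2x - 2y = -13) is infeasible over the integers.

  - -2x - 2y = -13: every term on the left is divisible by 2, so the LHS ≡ 0 (mod 2), but the RHS -13 is not — no integer solution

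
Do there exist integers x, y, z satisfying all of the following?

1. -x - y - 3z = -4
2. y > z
Yes

Take x = 3, y = 1, z = 0. Substituting into each constraint:
  (1) (-3) + (-1) - 3(0) = -4 ✓
  (2) 1 > 0 ✓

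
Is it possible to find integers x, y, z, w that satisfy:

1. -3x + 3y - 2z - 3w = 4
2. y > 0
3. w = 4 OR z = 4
Yes

Take x = 0, y = 4, z = 4, w = 0. Substituting into each constraint:
  (1) -3(0) + 3(4) - 2(4) - 3(0) = 4 ✓
  (2) 4 > 0 ✓
  (3) z = 4, target 4 ✓ (second branch holds)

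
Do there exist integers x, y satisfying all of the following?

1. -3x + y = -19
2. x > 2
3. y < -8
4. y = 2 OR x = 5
No

A contradictory subset is {-3x + y = -19, y < -8, y = 2 OR x = 5}. No integer assignment can satisfy these jointly:

  - -3x + y = -19: is a linear equation tying the variables together
  - y < -8: bounds one variable relative to a constant
  - y = 2 OR x = 5: forces a choice: either y = 2 or x = 5

Split on the disjunction (y = 2 OR x = 5):
  • If y = 2: this contradicts the bound y ≤ -9.
  • If x = 5: the equation forces y = -4, which contradicts the bound y ≤ -9.
Both branches are infeasible, so the system has no integer solution.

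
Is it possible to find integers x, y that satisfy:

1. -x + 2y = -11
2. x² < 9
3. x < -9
No

A contradictory subset is {x² < 9, x < -9}. No integer assignment can satisfy these jointly:

  - x² < 9: restricts x to |x| ≤ 2
  - x < -9: bounds one variable relative to a constant

Direct contradiction: the bounds on x require x ≥ -2 and x ≤ -10 simultaneously, which is empty.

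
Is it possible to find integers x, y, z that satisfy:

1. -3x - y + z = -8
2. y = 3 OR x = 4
Yes

Take x = 4, y = 4, z = 8. Substituting into each constraint:
  (1) -3(4) + (-4) + 8 = -8 ✓
  (2) x = 4, target 4 ✓ (second branch holds)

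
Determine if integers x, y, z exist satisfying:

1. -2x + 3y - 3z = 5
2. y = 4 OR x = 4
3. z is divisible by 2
No

The full constraint system is jointly infeasible over the integers. Each constraint and what it forces:

  - -2x + 3y - 3z = 5: is a linear equation tying the variables together
  - y = 4 OR x = 4: forces a choice: either y = 4 or x = 4
  - z is divisible by 2: restricts z to multiples of 2

Split on the disjunction (y = 4 OR x = 4):
  • If y = 4: with y = 4, writing z = 2z', every remaining term of the linear equation is divisible by 2, so the left side is ≡ 0 (mod 2); but the right side -7 ≡ 1 (mod 2). No integers can satisfy it.
  • If x = 4: with x = 4, writing z = 2z', every remaining term of the linear equation is divisible by 3, so the left side is ≡ 0 (mod 3); but the right side 13 ≡ 1 (mod 3). No integers can satisfy it.
Both branches are infeasible, so the system has no integer solution.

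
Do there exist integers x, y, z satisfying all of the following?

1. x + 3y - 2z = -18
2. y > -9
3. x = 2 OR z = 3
Yes

Take x = 2, y = 0, z = 10. Substituting into each constraint:
  (1) 2 + 3(0) - 2(10) = -18 ✓
  (2) 0 > -9 ✓
  (3) x = 2, target 2 ✓ (first branch holds)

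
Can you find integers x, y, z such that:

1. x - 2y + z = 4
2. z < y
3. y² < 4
Yes

Take x = 5, y = 0, z = -1. Substituting into each constraint:
  (1) 5 - 2(0) + (-1) = 4 ✓
  (2) -1 < 0 ✓
  (3) y² = (0)² = 0, and 0 < 4 ✓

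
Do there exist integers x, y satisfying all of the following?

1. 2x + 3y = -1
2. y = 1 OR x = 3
Yes

Take x = -2, y = 1. Substituting into each constraint:
  (1) 2(-2) + 3(1) = -1 ✓
  (2) y = 1, target 1 ✓ (first branch holds)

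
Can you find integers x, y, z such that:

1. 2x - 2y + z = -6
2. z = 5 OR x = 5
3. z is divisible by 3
Yes

Take x = 5, y = 8, z = 0. Substituting into each constraint:
  (1) 2(5) - 2(8) + 0 = -6 ✓
  (2) x = 5, target 5 ✓ (second branch holds)
  (3) 0 = 3 × 0, remainder 0 ✓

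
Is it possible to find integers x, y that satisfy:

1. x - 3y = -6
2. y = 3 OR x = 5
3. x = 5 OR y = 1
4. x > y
No

A contradictory subset is {x - 3y = -6, x = 5 OR y = 1, x > y}. No integer assignment can satisfy these jointly:

  - x - 3y = -6: is a linear equation tying the variables together
  - x = 5 OR y = 1: forces a choice: either x = 5 or y = 1
  - x > y: bounds one variable relative to another variable

Split on the disjunction (x = 5 OR y = 1):
  • If x = 5: with x = 5, every remaining term of the linear equation is divisible by 3, so the left side is ≡ 0 (mod 3); but the right side -11 ≡ 1 (mod 3). No integers can satisfy it.
  • If y = 1: the equation forces x = -3, giving (y, x) = (1, -3), which violates x > y.
Both branches are infeasible, so the system has no integer solution.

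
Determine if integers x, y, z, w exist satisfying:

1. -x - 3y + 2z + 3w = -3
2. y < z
Yes

Take x = 0, y = 2, z = 3, w = -1. Substituting into each constraint:
  (1) 0 - 3(2) + 2(3) + 3(-1) = -3 ✓
  (2) 2 < 3 ✓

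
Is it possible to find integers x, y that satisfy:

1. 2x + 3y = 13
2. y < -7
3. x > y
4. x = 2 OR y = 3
No

A contradictory subset is {2x + 3y = 13, y < -7, x = 2 OR y = 3}. No integer assignment can satisfy these jointly:

  - 2x + 3y = 13: is a linear equation tying the variables together
  - y < -7: bounds one variable relative to a constant
  - x = 2 OR y = 3: forces a choice: either x = 2 or y = 3

Split on the disjunction (x = 2 OR y = 3):
  • If x = 2: the equation forces y = 3, which contradicts the bound y ≤ -8.
  • If y = 3: this contradicts the bound y ≤ -8.
Both branches are infeasible, so the system has no integer solution.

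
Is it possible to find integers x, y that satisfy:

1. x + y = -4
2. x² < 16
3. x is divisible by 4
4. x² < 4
Yes

Take x = 0, y = -4. Substituting into each constraint:
  (1) 0 + (-4) = -4 ✓
  (2) x² = (0)² = 0, and 0 < 16 ✓
  (3) 0 = 4 × 0, remainder 0 ✓
  (4) x² = (0)² = 0, and 0 < 4 ✓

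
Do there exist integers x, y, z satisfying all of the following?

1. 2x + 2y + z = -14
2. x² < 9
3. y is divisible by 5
Yes

Take x = 1, y = 0, z = -16. Substituting into each constraint:
  (1) 2(1) + 2(0) + (-16) = -14 ✓
  (2) x² = (1)² = 1, and 1 < 9 ✓
  (3) 0 = 5 × 0, remainder 0 ✓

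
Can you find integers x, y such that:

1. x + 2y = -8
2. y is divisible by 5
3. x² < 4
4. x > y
No

The full constraint system is jointly infeasible over the integers. Each constraint and what it forces:

  - x + 2y = -8: is a linear equation tying the variables together
  - y is divisible by 5: restricts y to multiples of 5
  - x² < 4: restricts x to |x| ≤ 1
  - x > y: bounds one variable relative to another variable

The bounds confine x to {-1, 0, 1}. For each value, substitute into the equation:
  • x = -1: the equation gives 2y = -7, so y would not be an integer.
  • x = 0: the equation forces y = -4, but 5 does not divide -4.
  • x = 1: the equation gives 2y = -9, so y would not be an integer.
Every case fails, so no integer solution exists.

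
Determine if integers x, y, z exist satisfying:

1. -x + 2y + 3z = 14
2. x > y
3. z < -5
Yes

Take x = 34, y = 33, z = -6. Substituting into each constraint:
  (1) (-34) + 2(33) + 3(-6) = 14 ✓
  (2) 34 > 33 ✓
  (3) -6 < -5 ✓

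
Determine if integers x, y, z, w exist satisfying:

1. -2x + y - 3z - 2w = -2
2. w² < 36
Yes

Take x = 0, y = 0, z = 0, w = 1. Substituting into each constraint:
  (1) -2(0) + 0 - 3(0) - 2(1) = -2 ✓
  (2) w² = (1)² = 1, and 1 < 36 ✓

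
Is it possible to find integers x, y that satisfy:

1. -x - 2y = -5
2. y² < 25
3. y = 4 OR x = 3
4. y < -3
No

A contradictory subset is {-x - 2y = -5, y = 4 OR x = 3, y < -3}. No integer assignment can satisfy these jointly:

  - -x - 2y = -5: is a linear equation tying the variables together
  - y = 4 OR x = 3: forces a choice: either y = 4 or x = 3
  - y < -3: bounds one variable relative to a constant

Split on the disjunction (y = 4 OR x = 3):
  • If y = 4: this contradicts the bound y ≤ -4.
  • If x = 3: the equation forces y = 1, which contradicts the bound y ≤ -4.
Both branches are infeasible, so the system has no integer solution.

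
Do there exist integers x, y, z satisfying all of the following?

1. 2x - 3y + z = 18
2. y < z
Yes

Take x = 8, y = 0, z = 2. Substituting into each constraint:
  (1) 2(8) - 3(0) + 2 = 18 ✓
  (2) 0 < 2 ✓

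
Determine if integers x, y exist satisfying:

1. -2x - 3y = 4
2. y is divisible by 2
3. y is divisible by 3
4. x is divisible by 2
Yes

Take x = -2, y = 0. Substituting into each constraint:
  (1) -2(-2) - 3(0) = 4 ✓
  (2) 0 = 2 × 0, remainder 0 ✓
  (3) 0 = 3 × 0, remainder 0 ✓
  (4) -2 = 2 × -1, remainder 0 ✓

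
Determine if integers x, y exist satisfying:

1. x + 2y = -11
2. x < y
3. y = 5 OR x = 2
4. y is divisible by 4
No

The full constraint system is jointly infeasible over the integers. Each constraint and what it forces:

  - x + 2y = -11: is a linear equation tying the variables together
  - x < y: bounds one variable relative to another variable
  - y = 5 OR x = 2: forces a choice: either y = 5 or x = 2
  - y is divisible by 4: restricts y to multiples of 4

Split on the disjunction (y = 5 OR x = 2):
  • If y = 5: this contradicts the divisibility constraint — 5 is not a multiple of 4.
  • If x = 2: with x = 2, writing y = 4y', every remaining term of the linear equation is divisible by 8, so the left side is ≡ 0 (mod 8); but the right side -13 ≡ 3 (mod 8). No integers can satisfy it.
Both branches are infeasible, so the system has no integer solution.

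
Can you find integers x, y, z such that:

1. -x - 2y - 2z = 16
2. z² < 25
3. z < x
Yes

Take x = 0, y = -7, z = -1. Substituting into each constraint:
  (1) 0 - 2(-7) - 2(-1) = 16 ✓
  (2) z² = (-1)² = 1, and 1 < 25 ✓
  (3) -1 < 0 ✓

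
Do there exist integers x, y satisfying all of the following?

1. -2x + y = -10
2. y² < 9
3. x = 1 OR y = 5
No

The full constraint system is jointly infeasible over the integers. Each constraint and what it forces:

  - -2x + y = -10: is a linear equation tying the variables together
  - y² < 9: restricts y to |y| ≤ 2
  - x = 1 OR y = 5: forces a choice: either x = 1 or y = 5

Split on the disjunction (x = 1 OR y = 5):
  • If x = 1: the equation forces y = -8, but y² < 9 requires |y| ≤ 2.
  • If y = 5: this contradicts y² < 9, which requires |y| ≤ 2.
Both branches are infeasible, so the system has no integer solution.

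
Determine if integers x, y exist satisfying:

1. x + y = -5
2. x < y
Yes

Take x = -3, y = -2. Substituting into each constraint:
  (1) (-3) + (-2) = -5 ✓
  (2) -3 < -2 ✓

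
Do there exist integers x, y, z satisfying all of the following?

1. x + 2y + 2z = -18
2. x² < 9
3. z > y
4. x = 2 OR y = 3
Yes

Take x = 2, y = -6, z = -4. Substituting into each constraint:
  (1) 2 + 2(-6) + 2(-4) = -18 ✓
  (2) x² = (2)² = 4, and 4 < 9 ✓
  (3) -4 > -6 ✓
  (4) x = 2, target 2 ✓ (first branch holds)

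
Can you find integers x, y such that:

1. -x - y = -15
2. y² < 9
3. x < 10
No

The full constraint system is jointly infeasible over the integers. Each constraint and what it forces:

  - -x - y = -15: is a linear equation tying the variables together
  - y² < 9: restricts y to |y| ≤ 2
  - x < 10: bounds one variable relative to a constant

Range argument: with x ∈ [−∞, 9], y ∈ [-2, 2], the left side of the equation is at least -11, but the right side is -15 < -11. No integer solution exists.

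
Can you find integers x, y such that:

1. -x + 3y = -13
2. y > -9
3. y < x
Yes

Take x = 1, y = -4. Substituting into each constraint:
  (1) (-1) + 3(-4) = -13 ✓
  (2) -4 > -9 ✓
  (3) -4 < 1 ✓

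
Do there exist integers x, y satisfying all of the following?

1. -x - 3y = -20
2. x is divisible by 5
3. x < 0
Yes

Take x = -10, y = 10. Substituting into each constraint:
  (1) 10 - 3(10) = -20 ✓
  (2) -10 = 5 × -2, remainder 0 ✓
  (3) -10 < 0 ✓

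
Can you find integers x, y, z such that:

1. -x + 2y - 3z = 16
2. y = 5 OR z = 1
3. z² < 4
Yes

Take x = -7, y = 6, z = 1. Substituting into each constraint:
  (1) 7 + 2(6) - 3(1) = 16 ✓
  (2) z = 1, target 1 ✓ (second branch holds)
  (3) z² = (1)² = 1, and 1 < 4 ✓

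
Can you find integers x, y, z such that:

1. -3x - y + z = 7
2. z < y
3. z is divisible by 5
Yes

Take x = -3, y = 2, z = 0. Substituting into each constraint:
  (1) -3(-3) + (-2) + 0 = 7 ✓
  (2) 0 < 2 ✓
  (3) 0 = 5 × 0, remainder 0 ✓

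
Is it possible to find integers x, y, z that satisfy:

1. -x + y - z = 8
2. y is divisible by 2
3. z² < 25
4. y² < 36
Yes

Take x = -10, y = 0, z = 2. Substituting into each constraint:
  (1) 10 + 0 + (-2) = 8 ✓
  (2) 0 = 2 × 0, remainder 0 ✓
  (3) z² = (2)² = 4, and 4 < 25 ✓
  (4) y² = (0)² = 0, and 0 < 36 ✓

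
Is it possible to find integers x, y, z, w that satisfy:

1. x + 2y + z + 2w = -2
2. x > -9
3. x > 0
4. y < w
Yes

Take x = 1, y = 0, z = -5, w = 1. Substituting into each constraint:
  (1) 1 + 2(0) + (-5) + 2(1) = -2 ✓
  (2) 1 > -9 ✓
  (3) 1 > 0 ✓
  (4) 0 < 1 ✓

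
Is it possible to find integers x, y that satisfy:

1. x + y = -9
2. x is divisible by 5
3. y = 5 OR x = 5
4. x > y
Yes

Take x = 5, y = -14. Substituting into each constraint:
  (1) 5 + (-14) = -9 ✓
  (2) 5 = 5 × 1, remainder 0 ✓
  (3) x = 5, target 5 ✓ (second branch holds)
  (4) 5 > -14 ✓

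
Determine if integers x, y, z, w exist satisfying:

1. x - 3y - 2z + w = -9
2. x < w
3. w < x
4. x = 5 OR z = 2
No

A contradictory subset is {x < w, w < x}. No integer assignment can satisfy these jointly:

  - x < w: bounds one variable relative to another variable
  - w < x: bounds one variable relative to another variable

Direct contradiction: w > x and x > w cannot both hold.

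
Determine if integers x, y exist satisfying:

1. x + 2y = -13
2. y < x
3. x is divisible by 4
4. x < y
No

A contradictory subset is {y < x, x < y}. No integer assignment can satisfy these jointly:

  - y < x: bounds one variable relative to another variable
  - x < y: bounds one variable relative to another variable

Direct contradiction: x > y and y > x cannot both hold.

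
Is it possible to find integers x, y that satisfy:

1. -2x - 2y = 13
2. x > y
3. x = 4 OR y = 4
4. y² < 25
No

Even the single constraint (-2x - 2y = 13) is infeasible over the integers.

  - -2x - 2y = 13: every term on the left is divisible by 2, so the LHS ≡ 0 (mod 2), but the RHS 13 is not — no integer solution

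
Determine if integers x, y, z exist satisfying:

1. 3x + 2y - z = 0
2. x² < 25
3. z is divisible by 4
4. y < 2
Yes

Take x = 0, y = 0, z = 0. Substituting into each constraint:
  (1) 3(0) + 2(0) + 0 = 0 ✓
  (2) x² = (0)² = 0, and 0 < 25 ✓
  (3) 0 = 4 × 0, remainder 0 ✓
  (4) 0 < 2 ✓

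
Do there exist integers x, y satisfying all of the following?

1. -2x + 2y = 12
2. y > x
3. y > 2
Yes

Take x = -3, y = 3. Substituting into each constraint:
  (1) -2(-3) + 2(3) = 12 ✓
  (2) 3 > -3 ✓
  (3) 3 > 2 ✓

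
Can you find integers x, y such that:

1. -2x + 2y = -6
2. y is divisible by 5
Yes

Take x = 3, y = 0. Substituting into each constraint:
  (1) -2(3) + 2(0) = -6 ✓
  (2) 0 = 5 × 0, remainder 0 ✓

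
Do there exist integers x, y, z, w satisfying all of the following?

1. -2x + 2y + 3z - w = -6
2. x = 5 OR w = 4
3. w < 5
Yes

Take x = 5, y = 2, z = 0, w = 0. Substituting into each constraint:
  (1) -2(5) + 2(2) + 3(0) + 0 = -6 ✓
  (2) x = 5, target 5 ✓ (first branch holds)
  (3) 0 < 5 ✓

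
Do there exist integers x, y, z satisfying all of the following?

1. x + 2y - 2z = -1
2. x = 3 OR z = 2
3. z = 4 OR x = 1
Yes

Take x = 3, y = 2, z = 4. Substituting into each constraint:
  (1) 3 + 2(2) - 2(4) = -1 ✓
  (2) x = 3, target 3 ✓ (first branch holds)
  (3) z = 4, target 4 ✓ (first branch holds)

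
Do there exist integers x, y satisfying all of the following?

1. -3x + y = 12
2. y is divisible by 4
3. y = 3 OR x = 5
No

The full constraint system is jointly infeasible over the integers. Each constraint and what it forces:

  - -3x + y = 12: is a linear equation tying the variables together
  - y is divisible by 4: restricts y to multiples of 4
  - y = 3 OR x = 5: forces a choice: either y = 3 or x = 5

Split on the disjunction (y = 3 OR x = 5):
  • If y = 3: this contradicts the divisibility constraint — 3 is not a multiple of 4.
  • If x = 5: with x = 5, writing y = 4y', every remaining term of the linear equation is divisible by 4, so the left side is ≡ 0 (mod 4); but the right side 27 ≡ 3 (mod 4). No integers can satisfy it.
Both branches are infeasible, so the system has no integer solution.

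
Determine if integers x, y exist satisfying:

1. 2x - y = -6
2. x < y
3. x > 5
Yes

Take x = 6, y = 18. Substituting into each constraint:
  (1) 2(6) + (-18) = -6 ✓
  (2) 6 < 18 ✓
  (3) 6 > 5 ✓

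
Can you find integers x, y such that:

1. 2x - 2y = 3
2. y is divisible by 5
No

Even the single constraint (2x - 2y = 3) is infeasible over the integers.

  - 2x - 2y = 3: every term on the left is divisible by 2, so the LHS ≡ 0 (mod 2), but the RHS 3 is not — no integer solution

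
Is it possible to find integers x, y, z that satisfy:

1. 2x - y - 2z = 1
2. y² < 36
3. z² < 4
Yes

Take x = 0, y = 1, z = -1. Substituting into each constraint:
  (1) 2(0) + (-1) - 2(-1) = 1 ✓
  (2) y² = (1)² = 1, and 1 < 36 ✓
  (3) z² = (-1)² = 1, and 1 < 4 ✓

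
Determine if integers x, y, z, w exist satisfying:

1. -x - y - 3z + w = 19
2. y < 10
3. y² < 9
Yes

Take x = -19, y = 0, z = 0, w = 0. Substituting into each constraint:
  (1) 19 + 0 - 3(0) + 0 = 19 ✓
  (2) 0 < 10 ✓
  (3) y² = (0)² = 0, and 0 < 9 ✓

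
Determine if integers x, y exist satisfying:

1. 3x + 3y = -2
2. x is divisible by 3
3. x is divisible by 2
No

Even the single constraint (3x + 3y = -2) is infeasible over the integers.

  - 3x + 3y = -2: every term on the left is divisible by 3, so the LHS ≡ 0 (mod 3), but the RHS -2 is not — no integer solution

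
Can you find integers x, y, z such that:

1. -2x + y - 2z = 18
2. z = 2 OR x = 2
Yes

Take x = 3, y = 28, z = 2. Substituting into each constraint:
  (1) -2(3) + 28 - 2(2) = 18 ✓
  (2) z = 2, target 2 ✓ (first branch holds)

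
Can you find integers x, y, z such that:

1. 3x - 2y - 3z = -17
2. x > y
Yes

Take x = 2, y = 1, z = 7. Substituting into each constraint:
  (1) 3(2) - 2(1) - 3(7) = -17 ✓
  (2) 2 > 1 ✓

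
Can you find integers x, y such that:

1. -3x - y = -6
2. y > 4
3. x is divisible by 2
Yes

Take x = 0, y = 6. Substituting into each constraint:
  (1) -3(0) + (-6) = -6 ✓
  (2) 6 > 4 ✓
  (3) 0 = 2 × 0, remainder 0 ✓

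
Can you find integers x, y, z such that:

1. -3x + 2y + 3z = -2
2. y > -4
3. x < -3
Yes

Take x = -4, y = 2, z = -6. Substituting into each constraint:
  (1) -3(-4) + 2(2) + 3(-6) = -2 ✓
  (2) 2 > -4 ✓
  (3) -4 < -3 ✓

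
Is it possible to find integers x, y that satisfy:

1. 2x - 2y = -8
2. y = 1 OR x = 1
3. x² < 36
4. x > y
No

A contradictory subset is {2x - 2y = -8, x > y}. No integer assignment can satisfy these jointly:

  - 2x - 2y = -8: is a linear equation tying the variables together
  - x > y: bounds one variable relative to another variable

From the equation, x − y = -4, i.e. x − y = -4; but x > y requires x − y ≥ 1. Contradiction.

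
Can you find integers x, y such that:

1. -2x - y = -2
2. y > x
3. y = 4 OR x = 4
Yes

Take x = -1, y = 4. Substituting into each constraint:
  (1) -2(-1) + (-4) = -2 ✓
  (2) 4 > -1 ✓
  (3) y = 4, target 4 ✓ (first branch holds)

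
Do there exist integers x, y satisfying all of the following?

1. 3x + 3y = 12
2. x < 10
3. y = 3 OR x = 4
Yes

Take x = 1, y = 3. Substituting into each constraint:
  (1) 3(1) + 3(3) = 12 ✓
  (2) 1 < 10 ✓
  (3) y = 3, target 3 ✓ (first branch holds)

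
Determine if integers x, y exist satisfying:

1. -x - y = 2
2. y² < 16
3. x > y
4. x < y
No

A contradictory subset is {x > y, x < y}. No integer assignment can satisfy these jointly:

  - x > y: bounds one variable relative to another variable
  - x < y: bounds one variable relative to another variable

Direct contradiction: x > y and y > x cannot both hold.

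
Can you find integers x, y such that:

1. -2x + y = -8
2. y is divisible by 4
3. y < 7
Yes

Take x = 4, y = 0. Substituting into each constraint:
  (1) -2(4) + 0 = -8 ✓
  (2) 0 = 4 × 0, remainder 0 ✓
  (3) 0 < 7 ✓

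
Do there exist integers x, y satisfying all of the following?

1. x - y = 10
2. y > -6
Yes

Take x = 10, y = 0. Substituting into each constraint:
  (1) 10 + 0 = 10 ✓
  (2) 0 > -6 ✓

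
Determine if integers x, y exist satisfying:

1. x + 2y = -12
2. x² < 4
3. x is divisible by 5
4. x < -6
No

A contradictory subset is {x² < 4, x < -6}. No integer assignment can satisfy these jointly:

  - x² < 4: restricts x to |x| ≤ 1
  - x < -6: bounds one variable relative to a constant

Direct contradiction: the bounds on x require x ≥ -1 and x ≤ -7 simultaneously, which is empty.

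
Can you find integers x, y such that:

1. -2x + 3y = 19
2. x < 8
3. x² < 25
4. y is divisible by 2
No

A contradictory subset is {-2x + 3y = 19, y is divisible by 2}. No integer assignment can satisfy these jointly:

  - -2x + 3y = 19: is a linear equation tying the variables together
  - y is divisible by 2: restricts y to multiples of 2

Modular obstruction: writing y = 2y', every remaining term of the linear equation is divisible by 2, so the left side is ≡ 0 (mod 2); but the right side 19 ≡ 1 (mod 2). No integers can satisfy it.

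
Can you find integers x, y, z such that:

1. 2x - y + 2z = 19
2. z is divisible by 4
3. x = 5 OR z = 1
Yes

Take x = 5, y = -1, z = 4. Substituting into each constraint:
  (1) 2(5) + 1 + 2(4) = 19 ✓
  (2) 4 = 4 × 1, remainder 0 ✓
  (3) x = 5, target 5 ✓ (first branch holds)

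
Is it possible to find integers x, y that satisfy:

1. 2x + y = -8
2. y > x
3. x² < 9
No

The full constraint system is jointly infeasible over the integers. Each constraint and what it forces:

  - 2x + y = -8: is a linear equation tying the variables together
  - y > x: bounds one variable relative to another variable
  - x² < 9: restricts x to |x| ≤ 2

Propagating the comparison: y > x and x ≥ -2 give y ≥ -1. Range argument: with x ∈ [-2, 2], y ∈ [-1, ∞], the left side of the equation is at least -5, but the right side is -8 < -5. No integer solution exists.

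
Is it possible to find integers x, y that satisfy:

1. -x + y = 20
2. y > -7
Yes

Take x = -20, y = 0. Substituting into each constraint:
  (1) 20 + 0 = 20 ✓
  (2) 0 > -7 ✓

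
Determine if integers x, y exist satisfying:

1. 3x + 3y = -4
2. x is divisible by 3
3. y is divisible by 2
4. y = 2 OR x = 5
No

Even the single constraint (3x + 3y = -4) is infeasible over the integers.

  - 3x + 3y = -4: every term on the left is divisible by 3, so the LHS ≡ 0 (mod 3), but the RHS -4 is not — no integer solution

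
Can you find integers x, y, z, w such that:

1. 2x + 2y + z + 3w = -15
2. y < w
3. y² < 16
Yes

Take x = 0, y = -1, z = -13, w = 0. Substituting into each constraint:
  (1) 2(0) + 2(-1) + (-13) + 3(0) = -15 ✓
  (2) -1 < 0 ✓
  (3) y² = (-1)² = 1, and 1 < 16 ✓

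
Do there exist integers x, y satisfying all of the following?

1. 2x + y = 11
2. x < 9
Yes

Take x = 0, y = 11. Substituting into each constraint:
  (1) 2(0) + 11 = 11 ✓
  (2) 0 < 9 ✓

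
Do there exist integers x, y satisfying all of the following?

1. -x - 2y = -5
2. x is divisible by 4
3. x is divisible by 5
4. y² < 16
No

A contradictory subset is {-x - 2y = -5, x is divisible by 4}. No integer assignment can satisfy these jointly:

  - -x - 2y = -5: is a linear equation tying the variables together
  - x is divisible by 4: restricts x to multiples of 4

Modular obstruction: writing x = 4x', every remaining term of the linear equation is divisible by 2, so the left side is ≡ 0 (mod 2); but the right side -5 ≡ 1 (mod 2). No integers can satisfy it.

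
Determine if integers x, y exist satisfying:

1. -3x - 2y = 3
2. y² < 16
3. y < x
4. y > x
No

A contradictory subset is {y < x, y > x}. No integer assignment can satisfy these jointly:

  - y < x: bounds one variable relative to another variable
  - y > x: bounds one variable relative to another variable

Direct contradiction: x > y and y > x cannot both hold.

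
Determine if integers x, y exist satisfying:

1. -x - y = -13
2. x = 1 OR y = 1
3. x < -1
No

The full constraint system is jointly infeasible over the integers. Each constraint and what it forces:

  - -x - y = -13: is a linear equation tying the variables together
  - x = 1 OR y = 1: forces a choice: either x = 1 or y = 1
  - x < -1: bounds one variable relative to a constant

Split on the disjunction (x = 1 OR y = 1):
  • If x = 1: this contradicts the bound x ≤ -2.
  • If y = 1: the equation forces x = 12, which contradicts the bound x ≤ -2.
Both branches are infeasible, so the system has no integer solution.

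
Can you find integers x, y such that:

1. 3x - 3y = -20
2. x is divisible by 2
No

Even the single constraint (3x - 3y = -20) is infeasible over the integers.

  - 3x - 3y = -20: every term on the left is divisible by 3, so the LHS ≡ 0 (mod 3), but the RHS -20 is not — no integer solution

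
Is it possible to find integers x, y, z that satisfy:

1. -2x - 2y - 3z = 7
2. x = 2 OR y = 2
Yes

Take x = -7, y = 2, z = 1. Substituting into each constraint:
  (1) -2(-7) - 2(2) - 3(1) = 7 ✓
  (2) y = 2, target 2 ✓ (second branch holds)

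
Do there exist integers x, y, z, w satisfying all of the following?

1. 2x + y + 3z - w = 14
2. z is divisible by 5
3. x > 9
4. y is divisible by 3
Yes

Take x = 10, y = 0, z = 0, w = 6. Substituting into each constraint:
  (1) 2(10) + 0 + 3(0) + (-6) = 14 ✓
  (2) 0 = 5 × 0, remainder 0 ✓
  (3) 10 > 9 ✓
  (4) 0 = 3 × 0, remainder 0 ✓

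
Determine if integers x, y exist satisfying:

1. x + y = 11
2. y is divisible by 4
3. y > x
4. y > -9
Yes

Take x = 3, y = 8. Substituting into each constraint:
  (1) 3 + 8 = 11 ✓
  (2) 8 = 4 × 2, remainder 0 ✓
  (3) 8 > 3 ✓
  (4) 8 > -9 ✓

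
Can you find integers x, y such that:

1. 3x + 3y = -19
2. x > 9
No

Even the single constraint (3x + 3y = -19) is infeasible over the integers.

  - 3x + 3y = -19: every term on the left is divisible by 3, so the LHS ≡ 0 (mod 3), but the RHS -19 is not — no integer solution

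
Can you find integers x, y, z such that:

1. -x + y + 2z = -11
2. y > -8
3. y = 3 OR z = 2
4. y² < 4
Yes

Take x = 15, y = 0, z = 2. Substituting into each constraint:
  (1) (-15) + 0 + 2(2) = -11 ✓
  (2) 0 > -8 ✓
  (3) z = 2, target 2 ✓ (second branch holds)
  (4) y² = (0)² = 0, and 0 < 4 ✓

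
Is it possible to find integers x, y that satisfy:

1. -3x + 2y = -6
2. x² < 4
Yes

Take x = 0, y = -3. Substituting into each constraint:
  (1) -3(0) + 2(-3) = -6 ✓
  (2) x² = (0)² = 0, and 0 < 4 ✓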